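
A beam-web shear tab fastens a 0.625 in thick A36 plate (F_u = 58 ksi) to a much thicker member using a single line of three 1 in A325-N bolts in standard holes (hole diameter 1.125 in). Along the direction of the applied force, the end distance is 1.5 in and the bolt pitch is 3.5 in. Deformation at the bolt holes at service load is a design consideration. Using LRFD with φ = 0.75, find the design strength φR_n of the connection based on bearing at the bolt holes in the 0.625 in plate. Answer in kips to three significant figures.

161 kips

Per bolt r_n = 1.2 l_c t F_u ≤ 2.4 d t F_u; upper limit = 2.4 × 1 × 0.625 × 58 = 87 kips.
Edge bolt: l_c = 1.5 − 1.125/2 = 0.9375 in → 1.2 × 0.9375 × 0.625 × 58 = 40.78 → r_n = 40.78 kips.
Interior bolts: l_c = 3.5 − 1.125 = 2.375 in → 1.2 × 2.375 × 0.625 × 58 = 103.3 → r_n = 87 kips.
R_n = 1 × 40.78 + 2 × 87 = 214.8 kips.
Design strength φR_n = 0.75 × 214.8 = 161 kips.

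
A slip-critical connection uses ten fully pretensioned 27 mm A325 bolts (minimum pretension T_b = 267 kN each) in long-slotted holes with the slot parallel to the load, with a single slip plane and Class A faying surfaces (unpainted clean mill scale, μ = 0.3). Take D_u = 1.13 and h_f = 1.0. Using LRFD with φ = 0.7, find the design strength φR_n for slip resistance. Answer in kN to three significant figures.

634 kN

R_n = μ · D_u · h_f · T_b · n_s · n_b = 0.3 × 1.13 × 1.0 × 267 × 1 × 10 = 905.1 kN.
Design strength φR_n = 0.7 × 905.1 = 634 kN.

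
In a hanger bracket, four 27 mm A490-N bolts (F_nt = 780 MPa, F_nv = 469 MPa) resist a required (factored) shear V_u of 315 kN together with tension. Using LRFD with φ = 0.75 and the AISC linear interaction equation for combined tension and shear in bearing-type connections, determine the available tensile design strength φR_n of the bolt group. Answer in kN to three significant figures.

A_b = π·27²/4 = 572.6 mm²; f_rv = 315 × 1000 / (4 × 572.6) = 137.5 MPa.
F'_nt = 1.3 F_nt − (F_nt / φF_nv) f_rv = 1.3·780 − (780/(0.75·469))·137.5 = 709 MPa, capped at F_nt → F'_nt = 709 MPa.
R_n = F'_nt · A_b · n = 709 × 572.6 × 4 / 1000 = 1624 kN.
Design strength φR_n = 0.75 × 1624 = 1220 kN.

1220 kN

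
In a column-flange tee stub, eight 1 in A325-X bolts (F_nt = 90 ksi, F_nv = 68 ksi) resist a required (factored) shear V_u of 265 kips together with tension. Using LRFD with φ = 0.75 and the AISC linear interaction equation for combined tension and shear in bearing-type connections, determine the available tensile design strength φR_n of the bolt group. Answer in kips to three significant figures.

A_b = π·1²/4 = 0.7854 in²; f_rv = 265 / (8 × 0.7854) = 42.18 ksi.
F'_nt = 1.3 F_nt − (F_nt / φF_nv) f_rv = 1.3·90 − (90/(0.75·68))·42.18 = 42.57 ksi, capped at F_nt → F'_nt = 42.57 ksi.
R_n = F'_nt · A_b · n = 42.57 × 0.7854 × 8 = 267.5 kips.
Design strength φR_n = 0.75 × 267.5 = 201 kips.

201 kips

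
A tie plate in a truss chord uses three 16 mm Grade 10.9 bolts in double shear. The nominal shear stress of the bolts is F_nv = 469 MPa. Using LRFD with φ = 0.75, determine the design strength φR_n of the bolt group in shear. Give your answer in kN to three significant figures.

A_b = π × 16² / 4 = 201.1 mm².
R_n = F_nv · A_b · n · n_s = 469 × 201.1 × 3 × 2 / 1000 = 565.8 kN.
Design strength φR_n = 0.75 × 565.8 = 424 kN.

424 kN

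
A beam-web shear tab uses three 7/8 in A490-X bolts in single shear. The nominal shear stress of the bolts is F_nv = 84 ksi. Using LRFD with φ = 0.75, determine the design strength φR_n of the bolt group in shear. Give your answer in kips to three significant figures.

A_b = π × 0.875² / 4 = 0.6013 in².
R_n = F_nv · A_b · n · n_s = 84 × 0.6013 × 3 × 1 = 151.5 kips.
Design strength φR_n = 0.75 × 151.5 = 114 kips.

114 kips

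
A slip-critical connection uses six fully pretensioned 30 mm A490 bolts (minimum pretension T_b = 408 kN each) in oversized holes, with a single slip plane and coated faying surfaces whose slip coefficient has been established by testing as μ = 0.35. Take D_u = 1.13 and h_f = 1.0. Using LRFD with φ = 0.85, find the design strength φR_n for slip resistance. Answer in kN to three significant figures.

823 kN

R_n = μ · D_u · h_f · T_b · n_s · n_b = 0.35 × 1.13 × 1.0 × 408 × 1 × 6 = 968.2 kN.
Design strength φR_n = 0.85 × 968.2 = 823 kN.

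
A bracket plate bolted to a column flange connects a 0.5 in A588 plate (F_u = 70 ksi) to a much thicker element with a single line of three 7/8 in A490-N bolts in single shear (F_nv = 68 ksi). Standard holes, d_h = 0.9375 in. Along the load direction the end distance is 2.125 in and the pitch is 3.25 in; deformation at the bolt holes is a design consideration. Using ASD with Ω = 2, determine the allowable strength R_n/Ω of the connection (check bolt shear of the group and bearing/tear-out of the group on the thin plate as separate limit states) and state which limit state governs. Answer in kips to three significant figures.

61.3 kips (bolt shear governs)

Bolt shear: A_b = π·0.875²/4 = 0.6013 in²; R_n = 68 × 0.6013 × 3 × 1 = 122.7 kips → 122.7 / 2 = 61.3 kips.
Bearing (1.2 l_c t F_u ≤ 2.4 d t F_u): upper limit = 2.4·0.875·0.5·70 = 73.5 kips.
  Edge l_c = 2.125 − 0.9375/2 = 1.656 → r_n = 69.56 kips; interior l_c = 3.25 − 0.9375 = 2.312 → r_n = 73.5 kips.
  R_n,bearing = 1·69.56 + 2·73.5 = 216.6 kips → 216.6 / 2 = 108 kips.
Bolt shear governs: 61.3 kips.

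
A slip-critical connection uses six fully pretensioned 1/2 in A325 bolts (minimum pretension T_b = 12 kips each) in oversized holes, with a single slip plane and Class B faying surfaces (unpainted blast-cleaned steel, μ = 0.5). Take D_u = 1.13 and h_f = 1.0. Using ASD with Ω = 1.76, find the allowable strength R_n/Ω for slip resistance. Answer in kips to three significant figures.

23.1 kips

R_n = μ · D_u · h_f · T_b · n_s · n_b = 0.5 × 1.13 × 1.0 × 12 × 1 × 6 = 40.68 kips.
Allowable strength R_n/Ω = 40.68 / 1.76 = 23.1 kips.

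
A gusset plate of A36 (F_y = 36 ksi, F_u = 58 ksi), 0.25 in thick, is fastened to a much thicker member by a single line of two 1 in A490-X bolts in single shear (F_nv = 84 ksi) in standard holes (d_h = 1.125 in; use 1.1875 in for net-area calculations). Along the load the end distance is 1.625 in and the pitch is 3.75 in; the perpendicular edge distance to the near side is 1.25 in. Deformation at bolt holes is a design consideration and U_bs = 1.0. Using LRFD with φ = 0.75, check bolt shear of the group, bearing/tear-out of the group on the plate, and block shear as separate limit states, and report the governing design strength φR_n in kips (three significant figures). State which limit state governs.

28.9 kips (block shear governs)

Bolt shear: A_b = π·1²/4 = 0.7854 in²; R_n = 84 × 0.7854 × 2 × 1 = 131.9 kips → 0.75 × 131.9 = 99 kips.
Bearing: edge l_c = 1.062, r_n = 18.49 kips; interior l_c = 2.625, r_n = 34.8 kips; R_n = 18.49 + 1·34.8 = 53.29 kips → 40 kips.
Block shear: A_gv = 1.344, A_nv = 0.8984, A_nt = 0.1641 in²; R_n = min(0.6F_uA_nv, 0.6F_yA_gv) + U_bs·F_u·A_nt = 38.54 kips → 28.9 kips.
Block shear governs: 28.9 kips.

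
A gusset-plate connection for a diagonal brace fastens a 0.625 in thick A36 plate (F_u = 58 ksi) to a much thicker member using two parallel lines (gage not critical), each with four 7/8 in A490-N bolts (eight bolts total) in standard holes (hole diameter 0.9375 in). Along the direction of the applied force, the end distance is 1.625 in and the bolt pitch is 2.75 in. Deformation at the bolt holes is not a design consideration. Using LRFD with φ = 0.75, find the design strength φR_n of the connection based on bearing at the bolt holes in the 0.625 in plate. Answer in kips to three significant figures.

Per bolt r_n = 1.5 l_c t F_u ≤ 3.0 d t F_u; upper limit = 3.0 × 0.875 × 0.625 × 58 = 95.16 kips.
Edge bolt: l_c = 1.625 − 0.9375/2 = 1.156 in → 1.5 × 1.156 × 0.625 × 58 = 62.87 → r_n = 62.87 kips.
Interior bolts: l_c = 2.75 − 0.9375 = 1.812 in → 1.5 × 1.812 × 0.625 × 58 = 98.55 → r_n = 95.16 kips.
R_n = 2 × 62.87 + 6 × 95.16 = 696.7 kips.
Design strength φR_n = 0.75 × 696.7 = 523 kips.

523 kips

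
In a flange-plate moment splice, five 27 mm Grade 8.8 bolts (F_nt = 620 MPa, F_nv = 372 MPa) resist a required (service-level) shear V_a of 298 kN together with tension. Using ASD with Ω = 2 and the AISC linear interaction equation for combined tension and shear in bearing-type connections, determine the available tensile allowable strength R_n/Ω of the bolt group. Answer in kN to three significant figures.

657 kN

A_b = π·27²/4 = 572.6 mm²; f_rv = 298 × 1000 / (5 × 572.6) = 104.1 MPa.
F'_nt = 1.3 F_nt − (Ω F_nt / F_nv) f_rv = 1.3·620 − (2·620/372)·104.1 = 459 MPa, capped at F_nt → F'_nt = 459 MPa.
R_n = F'_nt · A_b · n = 459 × 572.6 × 5 / 1000 = 1314 kN.
Allowable strength R_n/Ω = 1314 / 2 = 657 kN.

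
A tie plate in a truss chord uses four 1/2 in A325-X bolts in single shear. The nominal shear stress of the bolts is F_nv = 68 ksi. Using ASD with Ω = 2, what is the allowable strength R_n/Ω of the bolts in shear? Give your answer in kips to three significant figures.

A_b = π × 0.5² / 4 = 0.1963 in².
R_n = F_nv · A_b · n · n_s = 68 × 0.1963 × 4 × 1 = 53.41 kips.
Allowable strength R_n/Ω = 53.41 / 2 = 26.7 kips.

26.7 kips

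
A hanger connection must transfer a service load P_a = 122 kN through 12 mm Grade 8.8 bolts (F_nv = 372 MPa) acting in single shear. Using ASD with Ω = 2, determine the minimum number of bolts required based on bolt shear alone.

A_b = π·12²/4 = 113.1 mm².
Per-bolt allowable strength R_n/Ω = 372 × 113.1 × 1 / 1000 / 2 = 21.04 kN.
n ≥ 122 / 21.04 = 5.8 → use 6 bolts.

6 bolts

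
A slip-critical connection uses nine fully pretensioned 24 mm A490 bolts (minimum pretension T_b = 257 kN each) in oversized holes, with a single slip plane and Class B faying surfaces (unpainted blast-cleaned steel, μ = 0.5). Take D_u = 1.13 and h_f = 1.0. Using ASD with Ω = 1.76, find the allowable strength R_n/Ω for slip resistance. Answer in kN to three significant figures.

743 kN

R_n = μ · D_u · h_f · T_b · n_s · n_b = 0.5 × 1.13 × 1.0 × 257 × 1 × 9 = 1307 kN.
Allowable strength R_n/Ω = 1307 / 1.76 = 743 kN.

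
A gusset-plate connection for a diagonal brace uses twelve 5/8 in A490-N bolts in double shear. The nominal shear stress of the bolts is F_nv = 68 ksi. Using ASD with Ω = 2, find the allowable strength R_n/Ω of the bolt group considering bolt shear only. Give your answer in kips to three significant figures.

250 kips

A_b = π × 0.625² / 4 = 0.3068 in².
R_n = F_nv · A_b · n · n_s = 68 × 0.3068 × 12 × 2 = 500.7 kips.
Allowable strength R_n/Ω = 500.7 / 2 = 250 kips.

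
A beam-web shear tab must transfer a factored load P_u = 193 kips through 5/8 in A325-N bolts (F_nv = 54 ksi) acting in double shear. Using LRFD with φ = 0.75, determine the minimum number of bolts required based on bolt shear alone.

A_b = π·0.625²/4 = 0.3068 in².
Per-bolt design strength φR_n = 0.75 × 54 × 0.3068 × 2 = 24.85 kips.
n ≥ 193 / 24.85 = 7.766 → use 8 bolts.

8 bolts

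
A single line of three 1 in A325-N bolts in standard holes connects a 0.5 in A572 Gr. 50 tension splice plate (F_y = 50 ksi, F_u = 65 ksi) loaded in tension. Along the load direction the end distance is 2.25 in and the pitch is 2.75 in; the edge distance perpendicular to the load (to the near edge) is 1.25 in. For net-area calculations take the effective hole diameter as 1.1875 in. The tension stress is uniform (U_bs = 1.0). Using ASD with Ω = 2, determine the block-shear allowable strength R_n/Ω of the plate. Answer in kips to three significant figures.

Shear plane L_v = 2.25 + 2·2.75 = 7.75 in; A_gv = 7.75 × 0.5 = 3.875 in².
A_nv = (7.75 − 2.5·1.1875) × 0.5 = 2.391 in².
A_nt = (1.25 − 0.5·1.1875) × 0.5 = 0.3281 in².
0.6 F_u A_nv = 93.23 kips; 0.6 F_y A_gv = 116.2 kips → shear rupture governs the shear term.
R_n = 93.23 + 1.0 × 65 × 0.3281 = 114.6 kips.
Allowable strength R_n/Ω = 114.6 / 2 = 57.3 kips.

57.3 kips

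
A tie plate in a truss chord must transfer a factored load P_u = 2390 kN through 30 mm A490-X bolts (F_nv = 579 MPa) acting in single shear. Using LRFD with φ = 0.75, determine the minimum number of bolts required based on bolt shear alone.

8 bolts

A_b = π·30²/4 = 706.9 mm².
Per-bolt design strength φR_n = 0.75 × 579 × 706.9 × 1 / 1000 = 307 kN.
n ≥ 2390 / 307 = 7.786 → use 8 bolts.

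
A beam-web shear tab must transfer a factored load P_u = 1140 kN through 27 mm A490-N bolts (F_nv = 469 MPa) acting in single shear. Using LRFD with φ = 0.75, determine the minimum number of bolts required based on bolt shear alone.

6 bolts

A_b = π·27²/4 = 572.6 mm².
Per-bolt design strength φR_n = 0.75 × 469 × 572.6 × 1 / 1000 = 201.4 kN.
n ≥ 1140 / 201.4 = 5.66 → use 6 bolts.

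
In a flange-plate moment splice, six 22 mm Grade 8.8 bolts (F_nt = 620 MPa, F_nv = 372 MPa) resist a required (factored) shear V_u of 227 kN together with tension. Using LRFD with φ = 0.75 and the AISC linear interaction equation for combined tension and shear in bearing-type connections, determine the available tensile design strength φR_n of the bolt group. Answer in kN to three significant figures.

A_b = π·22²/4 = 380.1 mm²; f_rv = 227 × 1000 / (6 × 380.1) = 99.53 MPa.
F'_nt = 1.3 F_nt − (F_nt / φF_nv) f_rv = 1.3·620 − (620/(0.75·372))·99.53 = 584.8 MPa, capped at F_nt → F'_nt = 584.8 MPa.
R_n = F'_nt · A_b · n = 584.8 × 380.1 × 6 / 1000 = 1334 kN.
Design strength φR_n = 0.75 × 1334 = 1000 kN.

1000 kN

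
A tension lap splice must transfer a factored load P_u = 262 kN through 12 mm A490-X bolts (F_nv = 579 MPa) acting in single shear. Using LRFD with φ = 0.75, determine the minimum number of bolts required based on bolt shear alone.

6 bolts

A_b = π·12²/4 = 113.1 mm².
Per-bolt design strength φR_n = 0.75 × 579 × 113.1 × 1 / 1000 = 49.11 kN.
n ≥ 262 / 49.11 = 5.335 → use 6 bolts.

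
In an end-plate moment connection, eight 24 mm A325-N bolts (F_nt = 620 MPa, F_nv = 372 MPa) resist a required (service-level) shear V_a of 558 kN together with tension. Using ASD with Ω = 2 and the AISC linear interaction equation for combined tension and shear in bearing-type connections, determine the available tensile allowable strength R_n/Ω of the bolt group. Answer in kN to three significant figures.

A_b = π·24²/4 = 452.4 mm²; f_rv = 558 × 1000 / (8 × 452.4) = 154.2 MPa.
F'_nt = 1.3 F_nt − (Ω F_nt / F_nv) f_rv = 1.3·620 − (2·620/372)·154.2 = 292.1 MPa, capped at F_nt → F'_nt = 292.1 MPa.
R_n = F'_nt · A_b · n = 292.1 × 452.4 × 8 / 1000 = 1057 kN.
Allowable strength R_n/Ω = 1057 / 2 = 529 kN.

529 kN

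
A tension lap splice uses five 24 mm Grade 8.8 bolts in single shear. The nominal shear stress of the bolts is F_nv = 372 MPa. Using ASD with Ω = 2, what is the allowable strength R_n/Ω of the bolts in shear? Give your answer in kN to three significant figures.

A_b = π × 24² / 4 = 452.4 mm².
R_n = F_nv · A_b · n · n_s = 372 × 452.4 × 5 × 1 / 1000 = 841.4 kN.
Allowable strength R_n/Ω = 841.4 / 2 = 421 kN.

421 kN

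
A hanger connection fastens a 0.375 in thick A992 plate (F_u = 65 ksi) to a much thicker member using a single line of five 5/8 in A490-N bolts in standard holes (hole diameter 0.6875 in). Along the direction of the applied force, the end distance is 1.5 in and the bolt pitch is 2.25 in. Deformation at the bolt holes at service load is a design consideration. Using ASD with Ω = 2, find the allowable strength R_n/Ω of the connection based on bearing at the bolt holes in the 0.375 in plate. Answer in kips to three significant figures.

90 kips

Per bolt r_n = 1.2 l_c t F_u ≤ 2.4 d t F_u; upper limit = 2.4 × 0.625 × 0.375 × 65 = 36.56 kips.
Edge bolt: l_c = 1.5 − 0.6875/2 = 1.156 in → 1.2 × 1.156 × 0.375 × 65 = 33.82 → r_n = 33.82 kips.
Interior bolts: l_c = 2.25 − 0.6875 = 1.562 in → 1.2 × 1.562 × 0.375 × 65 = 45.7 → r_n = 36.56 kips.
R_n = 1 × 33.82 + 4 × 36.56 = 180.1 kips.
Allowable strength R_n/Ω = 180.1 / 2 = 90 kips.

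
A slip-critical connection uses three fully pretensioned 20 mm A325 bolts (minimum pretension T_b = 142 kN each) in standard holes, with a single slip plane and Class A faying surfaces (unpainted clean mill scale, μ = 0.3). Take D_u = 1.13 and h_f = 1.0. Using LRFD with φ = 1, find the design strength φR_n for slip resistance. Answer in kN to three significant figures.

R_n = μ · D_u · h_f · T_b · n_s · n_b = 0.3 × 1.13 × 1.0 × 142 × 1 × 3 = 144.4 kN.
Design strength φR_n = 1 × 144.4 = 144 kN.

144 kN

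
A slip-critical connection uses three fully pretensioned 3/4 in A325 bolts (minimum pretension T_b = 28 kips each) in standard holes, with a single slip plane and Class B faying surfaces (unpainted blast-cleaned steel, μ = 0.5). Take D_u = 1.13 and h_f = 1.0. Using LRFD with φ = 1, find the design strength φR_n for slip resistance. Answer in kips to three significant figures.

47.5 kips

R_n = μ · D_u · h_f · T_b · n_s · n_b = 0.5 × 1.13 × 1.0 × 28 × 1 × 3 = 47.46 kips.
Design strength φR_n = 1 × 47.46 = 47.5 kips.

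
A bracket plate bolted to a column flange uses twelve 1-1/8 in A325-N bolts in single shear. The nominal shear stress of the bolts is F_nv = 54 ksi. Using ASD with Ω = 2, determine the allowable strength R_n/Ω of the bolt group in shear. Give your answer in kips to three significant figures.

322 kips

A_b = π × 1.125² / 4 = 0.994 in².
R_n = F_nv · A_b · n · n_s = 54 × 0.994 × 12 × 1 = 644.1 kips.
Allowable strength R_n/Ω = 644.1 / 2 = 322 kips.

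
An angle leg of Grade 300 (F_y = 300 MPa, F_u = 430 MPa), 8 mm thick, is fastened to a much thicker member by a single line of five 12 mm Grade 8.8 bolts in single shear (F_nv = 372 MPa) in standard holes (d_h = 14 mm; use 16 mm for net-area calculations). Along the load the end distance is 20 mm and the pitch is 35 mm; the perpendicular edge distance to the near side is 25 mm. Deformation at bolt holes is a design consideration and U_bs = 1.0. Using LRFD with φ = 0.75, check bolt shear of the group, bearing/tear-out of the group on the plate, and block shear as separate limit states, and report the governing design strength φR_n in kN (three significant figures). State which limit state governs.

Bolt shear: A_b = π·12²/4 = 113.1 mm²; R_n = 372 × 113.1 × 5 × 1 / 1000 = 210.4 kN → 0.75 × 210.4 = 158 kN.
Bearing: edge l_c = 13, r_n = 53.66 kN; interior l_c = 21, r_n = 86.69 kN; R_n = 53.66 + 4·86.69 = 400.4 kN → 300 kN.
Block shear: A_gv = 1280, A_nv = 704, A_nt = 136 mm²; R_n = min(0.6F_uA_nv, 0.6F_yA_gv) + U_bs·F_u·A_nt = 240.1 kN → 180 kN.
Bolt shear governs: 158 kN.

158 kN (bolt shear governs)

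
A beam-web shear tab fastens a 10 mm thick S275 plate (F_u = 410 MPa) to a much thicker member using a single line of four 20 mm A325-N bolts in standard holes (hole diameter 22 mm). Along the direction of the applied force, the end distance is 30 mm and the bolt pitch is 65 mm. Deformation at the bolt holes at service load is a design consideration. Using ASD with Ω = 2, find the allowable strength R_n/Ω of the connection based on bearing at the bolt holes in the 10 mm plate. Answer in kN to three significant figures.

342 kN

Per bolt r_n = 1.2 l_c t F_u ≤ 2.4 d t F_u; upper limit = 2.4 × 20 × 10 × 410 / 1000 = 196.8 kN.
Edge bolt: l_c = 30 − 22/2 = 19 mm → 1.2 × 19 × 10 × 410 / 1000 = 93.48 → r_n = 93.48 kN.
Interior bolts: l_c = 65 − 22 = 43 mm → 1.2 × 43 × 10 × 410 / 1000 = 211.6 → r_n = 196.8 kN.
R_n = 1 × 93.48 + 3 × 196.8 = 683.9 kN.
Allowable strength R_n/Ω = 683.9 / 2 = 342 kN.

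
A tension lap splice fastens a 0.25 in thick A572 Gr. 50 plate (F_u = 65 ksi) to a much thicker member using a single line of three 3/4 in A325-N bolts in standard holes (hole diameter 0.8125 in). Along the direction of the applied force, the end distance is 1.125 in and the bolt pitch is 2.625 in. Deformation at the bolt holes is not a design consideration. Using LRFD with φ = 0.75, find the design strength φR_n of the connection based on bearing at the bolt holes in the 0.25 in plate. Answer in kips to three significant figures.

Per bolt r_n = 1.5 l_c t F_u ≤ 3.0 d t F_u; upper limit = 3.0 × 0.75 × 0.25 × 65 = 36.56 kips.
Edge bolt: l_c = 1.125 − 0.8125/2 = 0.7188 in → 1.5 × 0.7188 × 0.25 × 65 = 17.52 → r_n = 17.52 kips.
Interior bolts: l_c = 2.625 − 0.8125 = 1.812 in → 1.5 × 1.812 × 0.25 × 65 = 44.18 → r_n = 36.56 kips.
R_n = 1 × 17.52 + 2 × 36.56 = 90.64 kips.
Design strength φR_n = 0.75 × 90.64 = 68 kips.

68 kips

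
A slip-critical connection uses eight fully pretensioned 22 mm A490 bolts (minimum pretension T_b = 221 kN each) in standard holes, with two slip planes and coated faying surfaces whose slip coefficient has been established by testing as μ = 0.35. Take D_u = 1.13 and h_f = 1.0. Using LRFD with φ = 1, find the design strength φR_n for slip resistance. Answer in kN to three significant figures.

R_n = μ · D_u · h_f · T_b · n_s · n_b = 0.35 × 1.13 × 1.0 × 221 × 2 × 8 = 1398 kN.
Design strength φR_n = 1 × 1398 = 1400 kN.

1400 kN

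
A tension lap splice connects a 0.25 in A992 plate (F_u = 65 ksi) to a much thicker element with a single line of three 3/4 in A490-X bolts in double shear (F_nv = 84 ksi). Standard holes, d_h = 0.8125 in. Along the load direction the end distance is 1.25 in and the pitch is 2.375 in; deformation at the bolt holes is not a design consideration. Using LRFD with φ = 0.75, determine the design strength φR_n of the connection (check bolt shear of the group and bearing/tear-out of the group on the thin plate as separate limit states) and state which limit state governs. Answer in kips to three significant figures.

70.3 kips (bearing governs)

Bolt shear: A_b = π·0.75²/4 = 0.4418 in²; R_n = 84 × 0.4418 × 3 × 2 = 222.7 kips → 0.75 × 222.7 = 167 kips.
Bearing (1.5 l_c t F_u ≤ 3.0 d t F_u): upper limit = 3.0·0.75·0.25·65 = 36.56 kips.
  Edge l_c = 1.25 − 0.8125/2 = 0.8438 → r_n = 20.57 kips; interior l_c = 2.375 − 0.8125 = 1.562 → r_n = 36.56 kips.
  R_n,bearing = 1·20.57 + 2·36.56 = 93.69 kips → 0.75 × 93.69 = 70.3 kips.
Bearing governs: 70.3 kips.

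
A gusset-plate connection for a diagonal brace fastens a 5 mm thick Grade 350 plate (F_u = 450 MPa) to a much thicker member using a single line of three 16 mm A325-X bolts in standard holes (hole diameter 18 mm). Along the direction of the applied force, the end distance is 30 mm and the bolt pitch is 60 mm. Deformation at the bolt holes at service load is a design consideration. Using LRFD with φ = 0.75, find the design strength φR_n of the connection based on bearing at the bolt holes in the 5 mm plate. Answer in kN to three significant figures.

Per bolt r_n = 1.2 l_c t F_u ≤ 2.4 d t F_u; upper limit = 2.4 × 16 × 5 × 450 / 1000 = 86.4 kN.
Edge bolt: l_c = 30 − 18/2 = 21 mm → 1.2 × 21 × 5 × 450 / 1000 = 56.7 → r_n = 56.7 kN.
Interior bolts: l_c = 60 − 18 = 42 mm → 1.2 × 42 × 5 × 450 / 1000 = 113.4 → r_n = 86.4 kN.
R_n = 1 × 56.7 + 2 × 86.4 = 229.5 kN.
Design strength φR_n = 0.75 × 229.5 = 172 kN.

172 kN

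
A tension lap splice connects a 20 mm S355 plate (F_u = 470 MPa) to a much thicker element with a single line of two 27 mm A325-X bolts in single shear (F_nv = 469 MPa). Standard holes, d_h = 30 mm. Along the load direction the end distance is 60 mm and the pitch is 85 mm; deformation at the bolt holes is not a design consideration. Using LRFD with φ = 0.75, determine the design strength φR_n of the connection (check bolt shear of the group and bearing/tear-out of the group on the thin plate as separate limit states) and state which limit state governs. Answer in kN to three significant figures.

403 kN (bolt shear governs)

Bolt shear: A_b = π·27²/4 = 572.6 mm²; R_n = 469 × 572.6 × 2 × 1 / 1000 = 537.1 kN → 0.75 × 537.1 = 403 kN.
Bearing (1.5 l_c t F_u ≤ 3.0 d t F_u): upper limit = 3.0·27·20·470 / 1000 = 761.4 kN.
  Edge l_c = 60 − 30/2 = 45 → r_n = 634.5 kN; interior l_c = 85 − 30 = 55 → r_n = 761.4 kN.
  R_n,bearing = 1·634.5 + 1·761.4 = 1396 kN → 0.75 × 1396 = 1050 kN.
Bolt shear governs: 403 kN.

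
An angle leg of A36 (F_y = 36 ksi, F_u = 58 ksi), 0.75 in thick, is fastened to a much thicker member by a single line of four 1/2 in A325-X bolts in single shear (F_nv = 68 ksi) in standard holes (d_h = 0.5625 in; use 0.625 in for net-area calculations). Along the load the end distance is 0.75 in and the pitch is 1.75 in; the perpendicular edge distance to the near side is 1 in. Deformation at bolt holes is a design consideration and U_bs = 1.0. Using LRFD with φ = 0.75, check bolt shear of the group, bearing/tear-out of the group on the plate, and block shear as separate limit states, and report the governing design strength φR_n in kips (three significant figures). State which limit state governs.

Bolt shear: A_b = π·0.5²/4 = 0.1963 in²; R_n = 68 × 0.1963 × 4 × 1 = 53.41 kips → 0.75 × 53.41 = 40.1 kips.
Bearing: edge l_c = 0.4688, r_n = 24.47 kips; interior l_c = 1.188, r_n = 52.2 kips; R_n = 24.47 + 3·52.2 = 181.1 kips → 136 kips.
Block shear: A_gv = 4.5, A_nv = 2.859, A_nt = 0.5156 in²; R_n = min(0.6F_uA_nv, 0.6F_yA_gv) + U_bs·F_u·A_nt = 127.1 kips → 95.3 kips.
Bolt shear governs: 40.1 kips.

40.1 kips (bolt shear governs)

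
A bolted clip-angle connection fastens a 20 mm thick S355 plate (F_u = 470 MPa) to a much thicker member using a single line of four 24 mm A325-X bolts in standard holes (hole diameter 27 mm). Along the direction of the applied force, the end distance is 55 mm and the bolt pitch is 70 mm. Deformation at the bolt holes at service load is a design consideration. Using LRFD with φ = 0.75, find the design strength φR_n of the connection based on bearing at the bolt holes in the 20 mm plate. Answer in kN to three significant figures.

1440 kN

Per bolt r_n = 1.2 l_c t F_u ≤ 2.4 d t F_u; upper limit = 2.4 × 24 × 20 × 470 / 1000 = 541.4 kN.
Edge bolt: l_c = 55 − 27/2 = 41.5 mm → 1.2 × 41.5 × 20 × 470 / 1000 = 468.1 → r_n = 468.1 kN.
Interior bolts: l_c = 70 − 27 = 43 mm → 1.2 × 43 × 20 × 470 / 1000 = 485 → r_n = 485 kN.
R_n = 1 × 468.1 + 3 × 485 = 1923 kN.
Design strength φR_n = 0.75 × 1923 = 1440 kN.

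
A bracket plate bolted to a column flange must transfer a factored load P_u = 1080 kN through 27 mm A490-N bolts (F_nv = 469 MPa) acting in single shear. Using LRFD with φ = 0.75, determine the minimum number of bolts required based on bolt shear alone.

6 bolts

A_b = π·27²/4 = 572.6 mm².
Per-bolt design strength φR_n = 0.75 × 469 × 572.6 × 1 / 1000 = 201.4 kN.
n ≥ 1080 / 201.4 = 5.363 → use 6 bolts.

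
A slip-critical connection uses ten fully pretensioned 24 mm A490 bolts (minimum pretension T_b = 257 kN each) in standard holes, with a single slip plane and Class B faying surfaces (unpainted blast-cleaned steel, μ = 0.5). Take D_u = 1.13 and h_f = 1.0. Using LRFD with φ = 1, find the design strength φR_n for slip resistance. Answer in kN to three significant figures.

R_n = μ · D_u · h_f · T_b · n_s · n_b = 0.5 × 1.13 × 1.0 × 257 × 1 × 10 = 1452 kN.
Design strength φR_n = 1 × 1452 = 1450 kN.

1450 kN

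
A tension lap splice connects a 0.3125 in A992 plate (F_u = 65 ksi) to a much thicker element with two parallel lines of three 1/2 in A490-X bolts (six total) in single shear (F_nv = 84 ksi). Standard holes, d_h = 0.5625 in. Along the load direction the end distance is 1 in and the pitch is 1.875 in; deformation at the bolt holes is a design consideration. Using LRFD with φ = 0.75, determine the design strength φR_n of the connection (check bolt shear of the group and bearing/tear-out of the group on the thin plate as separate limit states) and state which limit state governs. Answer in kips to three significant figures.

74.2 kips (bolt shear governs)

Bolt shear: A_b = π·0.5²/4 = 0.1963 in²; R_n = 84 × 0.1963 × 6 × 1 = 98.96 kips → 0.75 × 98.96 = 74.2 kips.
Bearing (1.2 l_c t F_u ≤ 2.4 d t F_u): upper limit = 2.4·0.5·0.3125·65 = 24.38 kips.
  Edge l_c = 1 − 0.5625/2 = 0.7188 → r_n = 17.52 kips; interior l_c = 1.875 − 0.5625 = 1.312 → r_n = 24.38 kips.
  R_n,bearing = 2·17.52 + 4·24.38 = 132.5 kips → 0.75 × 132.5 = 99.4 kips.
Bolt shear governs: 74.2 kips.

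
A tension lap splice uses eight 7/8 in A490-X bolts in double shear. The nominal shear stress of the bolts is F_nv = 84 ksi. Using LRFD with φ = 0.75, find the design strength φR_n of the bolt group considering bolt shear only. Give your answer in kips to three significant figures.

606 kips

A_b = π × 0.875² / 4 = 0.6013 in².
R_n = F_nv · A_b · n · n_s = 84 × 0.6013 × 8 × 2 = 808.2 kips.
Design strength φR_n = 0.75 × 808.2 = 606 kips.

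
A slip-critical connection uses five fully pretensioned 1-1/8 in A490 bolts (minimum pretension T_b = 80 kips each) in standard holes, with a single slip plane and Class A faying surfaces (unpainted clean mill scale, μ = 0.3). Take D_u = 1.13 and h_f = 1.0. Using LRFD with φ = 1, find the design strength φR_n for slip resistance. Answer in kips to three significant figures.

R_n = μ · D_u · h_f · T_b · n_s · n_b = 0.3 × 1.13 × 1.0 × 80 × 1 × 5 = 135.6 kips.
Design strength φR_n = 1 × 135.6 = 136 kips.

136 kips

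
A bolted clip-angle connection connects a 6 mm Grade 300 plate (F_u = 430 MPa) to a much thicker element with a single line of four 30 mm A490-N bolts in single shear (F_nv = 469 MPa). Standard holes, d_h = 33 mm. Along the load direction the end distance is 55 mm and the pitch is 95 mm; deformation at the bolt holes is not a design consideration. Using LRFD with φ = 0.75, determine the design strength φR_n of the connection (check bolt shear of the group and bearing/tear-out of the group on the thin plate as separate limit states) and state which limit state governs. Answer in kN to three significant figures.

Bolt shear: A_b = π·30²/4 = 706.9 mm²; R_n = 469 × 706.9 × 4 × 1 / 1000 = 1326 kN → 0.75 × 1326 = 995 kN.
Bearing (1.5 l_c t F_u ≤ 3.0 d t F_u): upper limit = 3.0·30·6·430 / 1000 = 232.2 kN.
  Edge l_c = 55 − 33/2 = 38.5 → r_n = 149 kN; interior l_c = 95 − 33 = 62 → r_n = 232.2 kN.
  R_n,bearing = 1·149 + 3·232.2 = 845.6 kN → 0.75 × 845.6 = 634 kN.
Bearing governs: 634 kN.

634 kN (bearing governs)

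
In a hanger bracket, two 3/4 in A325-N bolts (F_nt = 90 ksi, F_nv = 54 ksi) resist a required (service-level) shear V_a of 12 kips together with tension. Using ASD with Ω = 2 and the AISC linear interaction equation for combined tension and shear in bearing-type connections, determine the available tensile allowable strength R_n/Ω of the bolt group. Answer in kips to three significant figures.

31.7 kips

A_b = π·0.75²/4 = 0.4418 in²; f_rv = 12 / (2 × 0.4418) = 13.58 ksi.
F'_nt = 1.3 F_nt − (Ω F_nt / F_nv) f_rv = 1.3·90 − (2·90/54)·13.58 = 71.73 ksi, capped at F_nt → F'_nt = 71.73 ksi.
R_n = F'_nt · A_b · n = 71.73 × 0.4418 × 2 = 63.38 kips.
Allowable strength R_n/Ω = 63.38 / 2 = 31.7 kips.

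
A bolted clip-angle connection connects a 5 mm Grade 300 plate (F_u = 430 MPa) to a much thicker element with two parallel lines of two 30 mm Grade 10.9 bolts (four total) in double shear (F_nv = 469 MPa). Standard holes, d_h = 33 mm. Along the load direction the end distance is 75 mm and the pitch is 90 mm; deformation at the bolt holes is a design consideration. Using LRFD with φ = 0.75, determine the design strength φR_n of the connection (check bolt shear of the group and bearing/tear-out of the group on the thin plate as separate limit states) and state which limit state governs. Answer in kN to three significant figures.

447 kN (bearing governs)

Bolt shear: A_b = π·30²/4 = 706.9 mm²; R_n = 469 × 706.9 × 4 × 2 / 1000 = 2652 kN → 0.75 × 2652 = 1990 kN.
Bearing (1.2 l_c t F_u ≤ 2.4 d t F_u): upper limit = 2.4·30·5·430 / 1000 = 154.8 kN.
  Edge l_c = 75 − 33/2 = 58.5 → r_n = 150.9 kN; interior l_c = 90 − 33 = 57 → r_n = 147.1 kN.
  R_n,bearing = 2·150.9 + 2·147.1 = 596 kN → 0.75 × 596 = 447 kN.
Bearing governs: 447 kN.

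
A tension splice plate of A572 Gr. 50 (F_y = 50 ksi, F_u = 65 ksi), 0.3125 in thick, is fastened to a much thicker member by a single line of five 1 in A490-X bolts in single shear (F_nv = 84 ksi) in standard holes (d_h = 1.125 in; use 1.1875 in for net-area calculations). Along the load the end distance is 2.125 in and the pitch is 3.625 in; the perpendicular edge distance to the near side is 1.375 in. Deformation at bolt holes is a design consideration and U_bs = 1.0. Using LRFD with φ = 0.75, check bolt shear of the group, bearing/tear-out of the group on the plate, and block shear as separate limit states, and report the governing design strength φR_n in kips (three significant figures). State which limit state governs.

Bolt shear: A_b = π·1²/4 = 0.7854 in²; R_n = 84 × 0.7854 × 5 × 1 = 329.9 kips → 0.75 × 329.9 = 247 kips.
Bearing: edge l_c = 1.562, r_n = 38.09 kips; interior l_c = 2.5, r_n = 48.75 kips; R_n = 38.09 + 4·48.75 = 233.1 kips → 175 kips.
Block shear: A_gv = 5.195, A_nv = 3.525, A_nt = 0.2441 in²; R_n = min(0.6F_uA_nv, 0.6F_yA_gv) + U_bs·F_u·A_nt = 153.4 kips → 115 kips.
Block shear governs: 115 kips.

115 kips (block shear governs)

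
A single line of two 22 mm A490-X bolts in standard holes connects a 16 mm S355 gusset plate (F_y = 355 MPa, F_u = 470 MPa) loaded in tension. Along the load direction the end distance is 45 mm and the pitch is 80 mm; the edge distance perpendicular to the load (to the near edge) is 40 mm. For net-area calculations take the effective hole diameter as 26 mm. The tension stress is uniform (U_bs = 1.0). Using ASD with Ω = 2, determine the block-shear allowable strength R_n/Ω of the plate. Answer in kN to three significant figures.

Shear plane L_v = 45 + 1·80 = 125 mm; A_gv = 125 × 16 = 2000 mm².
A_nv = (125 − 1.5·26) × 16 = 1376 mm².
A_nt = (40 − 0.5·26) × 16 = 432 mm².
0.6 F_u A_nv = 388 kN; 0.6 F_y A_gv = 426 kN → shear rupture governs the shear term.
R_n = 388 + 1.0 × 470 × 432 / 1000 = 591.1 kN.
Allowable strength R_n/Ω = 591.1 / 2 = 296 kN.

296 kN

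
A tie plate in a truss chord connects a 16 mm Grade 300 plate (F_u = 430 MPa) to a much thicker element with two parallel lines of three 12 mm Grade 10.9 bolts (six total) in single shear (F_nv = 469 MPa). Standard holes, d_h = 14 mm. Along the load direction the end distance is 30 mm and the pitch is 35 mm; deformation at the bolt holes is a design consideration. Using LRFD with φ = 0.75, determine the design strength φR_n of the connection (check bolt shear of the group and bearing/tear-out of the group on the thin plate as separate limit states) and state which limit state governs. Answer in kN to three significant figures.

Bolt shear: A_b = π·12²/4 = 113.1 mm²; R_n = 469 × 113.1 × 6 × 1 / 1000 = 318.3 kN → 0.75 × 318.3 = 239 kN.
Bearing (1.2 l_c t F_u ≤ 2.4 d t F_u): upper limit = 2.4·12·16·430 / 1000 = 198.1 kN.
  Edge l_c = 30 − 14/2 = 23 → r_n = 189.9 kN; interior l_c = 35 − 14 = 21 → r_n = 173.4 kN.
  R_n,bearing = 2·189.9 + 4·173.4 = 1073 kN → 0.75 × 1073 = 805 kN.
Bolt shear governs: 239 kN.

239 kN (bolt shear governs)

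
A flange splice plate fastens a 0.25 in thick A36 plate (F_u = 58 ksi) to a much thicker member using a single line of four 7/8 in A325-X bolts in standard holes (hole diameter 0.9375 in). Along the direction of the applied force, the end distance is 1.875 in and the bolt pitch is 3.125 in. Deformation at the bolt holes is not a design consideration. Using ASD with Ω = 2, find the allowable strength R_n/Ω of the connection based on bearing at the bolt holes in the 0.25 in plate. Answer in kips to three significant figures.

72.4 kips

Per bolt r_n = 1.5 l_c t F_u ≤ 3.0 d t F_u; upper limit = 3.0 × 0.875 × 0.25 × 58 = 38.06 kips.
Edge bolt: l_c = 1.875 − 0.9375/2 = 1.406 in → 1.5 × 1.406 × 0.25 × 58 = 30.59 → r_n = 30.59 kips.
Interior bolts: l_c = 3.125 − 0.9375 = 2.188 in → 1.5 × 2.188 × 0.25 × 58 = 47.58 → r_n = 38.06 kips.
R_n = 1 × 30.59 + 3 × 38.06 = 144.8 kips.
Allowable strength R_n/Ω = 144.8 / 2 = 72.4 kips.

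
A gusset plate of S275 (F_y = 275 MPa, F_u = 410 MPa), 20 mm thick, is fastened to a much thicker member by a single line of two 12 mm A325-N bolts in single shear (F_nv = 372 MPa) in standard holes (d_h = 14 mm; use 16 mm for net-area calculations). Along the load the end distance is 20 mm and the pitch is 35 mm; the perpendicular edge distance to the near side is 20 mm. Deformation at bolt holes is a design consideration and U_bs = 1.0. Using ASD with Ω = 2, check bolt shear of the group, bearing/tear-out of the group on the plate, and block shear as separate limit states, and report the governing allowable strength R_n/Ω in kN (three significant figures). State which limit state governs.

Bolt shear: A_b = π·12²/4 = 113.1 mm²; R_n = 372 × 113.1 × 2 × 1 / 1000 = 84.14 kN → 84.14 / 2 = 42.1 kN.
Bearing: edge l_c = 13, r_n = 127.9 kN; interior l_c = 21, r_n = 206.6 kN; R_n = 127.9 + 1·206.6 = 334.6 kN → 167 kN.
Block shear: A_gv = 1100, A_nv = 620, A_nt = 240 mm²; R_n = min(0.6F_uA_nv, 0.6F_yA_gv) + U_bs·F_u·A_nt = 250.9 kN → 125 kN.
Bolt shear governs: 42.1 kN.

42.1 kN (bolt shear governs)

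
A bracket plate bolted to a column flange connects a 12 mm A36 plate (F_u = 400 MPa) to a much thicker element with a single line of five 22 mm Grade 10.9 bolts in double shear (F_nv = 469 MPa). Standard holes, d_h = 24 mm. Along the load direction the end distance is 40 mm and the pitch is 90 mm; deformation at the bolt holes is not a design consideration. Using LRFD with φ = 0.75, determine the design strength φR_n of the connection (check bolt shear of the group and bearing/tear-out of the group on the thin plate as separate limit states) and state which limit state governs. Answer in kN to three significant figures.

Bolt shear: A_b = π·22²/4 = 380.1 mm²; R_n = 469 × 380.1 × 5 × 2 / 1000 = 1783 kN → 0.75 × 1783 = 1340 kN.
Bearing (1.5 l_c t F_u ≤ 3.0 d t F_u): upper limit = 3.0·22·12·400 / 1000 = 316.8 kN.
  Edge l_c = 40 − 24/2 = 28 → r_n = 201.6 kN; interior l_c = 90 − 24 = 66 → r_n = 316.8 kN.
  R_n,bearing = 1·201.6 + 4·316.8 = 1469 kN → 0.75 × 1469 = 1100 kN.
Bearing governs: 1100 kN.

1100 kN (bearing governs)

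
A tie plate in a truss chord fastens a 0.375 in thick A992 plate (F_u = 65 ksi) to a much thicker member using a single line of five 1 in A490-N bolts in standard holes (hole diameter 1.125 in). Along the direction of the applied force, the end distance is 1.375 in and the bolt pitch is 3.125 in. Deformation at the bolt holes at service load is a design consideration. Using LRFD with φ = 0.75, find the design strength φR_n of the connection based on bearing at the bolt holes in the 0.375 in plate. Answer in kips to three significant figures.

193 kips

Per bolt r_n = 1.2 l_c t F_u ≤ 2.4 d t F_u; upper limit = 2.4 × 1 × 0.375 × 65 = 58.5 kips.
Edge bolt: l_c = 1.375 − 1.125/2 = 0.8125 in → 1.2 × 0.8125 × 0.375 × 65 = 23.77 → r_n = 23.77 kips.
Interior bolts: l_c = 3.125 − 1.125 = 2 in → 1.2 × 2 × 0.375 × 65 = 58.5 → r_n = 58.5 kips.
R_n = 1 × 23.77 + 4 × 58.5 = 257.8 kips.
Design strength φR_n = 0.75 × 257.8 = 193 kips.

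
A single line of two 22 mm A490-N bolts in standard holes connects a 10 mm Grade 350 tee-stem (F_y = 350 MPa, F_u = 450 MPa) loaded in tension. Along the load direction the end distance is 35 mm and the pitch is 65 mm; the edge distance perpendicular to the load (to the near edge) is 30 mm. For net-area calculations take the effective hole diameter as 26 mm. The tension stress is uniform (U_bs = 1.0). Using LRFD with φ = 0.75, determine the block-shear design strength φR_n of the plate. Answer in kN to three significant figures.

Shear plane L_v = 35 + 1·65 = 100 mm; A_gv = 100 × 10 = 1000 mm².
A_nv = (100 − 1.5·26) × 10 = 610 mm².
A_nt = (30 − 0.5·26) × 10 = 170 mm².
0.6 F_u A_nv = 164.7 kN; 0.6 F_y A_gv = 210 kN → shear rupture governs the shear term.
R_n = 164.7 + 1.0 × 450 × 170 / 1000 = 241.2 kN.
Design strength φR_n = 0.75 × 241.2 = 181 kN.

181 kN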